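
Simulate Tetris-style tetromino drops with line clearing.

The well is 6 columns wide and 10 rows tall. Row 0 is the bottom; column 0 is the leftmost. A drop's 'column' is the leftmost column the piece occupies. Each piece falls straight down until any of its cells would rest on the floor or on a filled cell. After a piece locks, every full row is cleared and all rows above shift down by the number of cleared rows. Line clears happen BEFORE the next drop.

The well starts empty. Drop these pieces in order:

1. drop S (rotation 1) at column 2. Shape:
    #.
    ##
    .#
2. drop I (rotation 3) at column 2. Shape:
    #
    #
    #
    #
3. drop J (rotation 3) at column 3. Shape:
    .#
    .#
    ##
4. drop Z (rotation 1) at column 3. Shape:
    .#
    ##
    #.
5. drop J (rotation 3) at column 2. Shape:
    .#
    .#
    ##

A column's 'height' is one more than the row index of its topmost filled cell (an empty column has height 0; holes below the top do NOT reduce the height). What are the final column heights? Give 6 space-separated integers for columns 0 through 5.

Drop 1: S rot1 at col 2 lands with bottom-row=0; cleared 0 line(s) (total 0); column heights now [0 0 3 2 0 0], max=3
Drop 2: I rot3 at col 2 lands with bottom-row=3; cleared 0 line(s) (total 0); column heights now [0 0 7 2 0 0], max=7
Drop 3: J rot3 at col 3 lands with bottom-row=2; cleared 0 line(s) (total 0); column heights now [0 0 7 3 5 0], max=7
Drop 4: Z rot1 at col 3 lands with bottom-row=4; cleared 0 line(s) (total 0); column heights now [0 0 7 6 7 0], max=7
Drop 5: J rot3 at col 2 lands with bottom-row=7; cleared 0 line(s) (total 0); column heights now [0 0 8 10 7 0], max=10

Answer: 0 0 8 10 7 0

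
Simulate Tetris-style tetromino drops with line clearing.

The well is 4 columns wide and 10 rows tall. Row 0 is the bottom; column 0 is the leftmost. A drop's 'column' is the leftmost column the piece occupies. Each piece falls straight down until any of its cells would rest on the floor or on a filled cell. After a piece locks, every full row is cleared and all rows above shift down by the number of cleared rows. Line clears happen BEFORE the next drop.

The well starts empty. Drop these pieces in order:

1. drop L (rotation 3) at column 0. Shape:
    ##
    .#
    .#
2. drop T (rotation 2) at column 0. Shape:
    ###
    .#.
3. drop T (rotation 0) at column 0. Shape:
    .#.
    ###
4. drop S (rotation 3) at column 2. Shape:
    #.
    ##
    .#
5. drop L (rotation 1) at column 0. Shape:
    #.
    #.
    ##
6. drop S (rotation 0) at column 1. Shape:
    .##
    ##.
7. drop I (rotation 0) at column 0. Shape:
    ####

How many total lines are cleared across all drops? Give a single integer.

Answer: 2

Derivation:
Drop 1: L rot3 at col 0 lands with bottom-row=0; cleared 0 line(s) (total 0); column heights now [3 3 0 0], max=3
Drop 2: T rot2 at col 0 lands with bottom-row=3; cleared 0 line(s) (total 0); column heights now [5 5 5 0], max=5
Drop 3: T rot0 at col 0 lands with bottom-row=5; cleared 0 line(s) (total 0); column heights now [6 7 6 0], max=7
Drop 4: S rot3 at col 2 lands with bottom-row=5; cleared 1 line(s) (total 1); column heights now [5 6 7 6], max=7
Drop 5: L rot1 at col 0 lands with bottom-row=6; cleared 0 line(s) (total 1); column heights now [9 7 7 6], max=9
Drop 6: S rot0 at col 1 lands with bottom-row=7; cleared 0 line(s) (total 1); column heights now [9 8 9 9], max=9
Drop 7: I rot0 at col 0 lands with bottom-row=9; cleared 1 line(s) (total 2); column heights now [9 8 9 9], max=9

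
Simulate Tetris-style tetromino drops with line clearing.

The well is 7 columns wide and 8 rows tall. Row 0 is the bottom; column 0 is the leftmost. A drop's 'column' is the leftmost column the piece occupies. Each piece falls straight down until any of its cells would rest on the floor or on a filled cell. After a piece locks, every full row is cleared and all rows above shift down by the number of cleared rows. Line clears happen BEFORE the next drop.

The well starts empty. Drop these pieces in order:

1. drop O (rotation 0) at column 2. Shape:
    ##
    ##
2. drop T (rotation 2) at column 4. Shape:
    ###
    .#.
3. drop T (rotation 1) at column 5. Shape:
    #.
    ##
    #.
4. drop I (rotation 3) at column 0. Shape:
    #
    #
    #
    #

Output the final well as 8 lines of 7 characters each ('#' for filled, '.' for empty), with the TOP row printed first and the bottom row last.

Answer: .......
.......
.......
.....#.
#....##
#....#.
#.#####
#.##.#.

Derivation:
Drop 1: O rot0 at col 2 lands with bottom-row=0; cleared 0 line(s) (total 0); column heights now [0 0 2 2 0 0 0], max=2
Drop 2: T rot2 at col 4 lands with bottom-row=0; cleared 0 line(s) (total 0); column heights now [0 0 2 2 2 2 2], max=2
Drop 3: T rot1 at col 5 lands with bottom-row=2; cleared 0 line(s) (total 0); column heights now [0 0 2 2 2 5 4], max=5
Drop 4: I rot3 at col 0 lands with bottom-row=0; cleared 0 line(s) (total 0); column heights now [4 0 2 2 2 5 4], max=5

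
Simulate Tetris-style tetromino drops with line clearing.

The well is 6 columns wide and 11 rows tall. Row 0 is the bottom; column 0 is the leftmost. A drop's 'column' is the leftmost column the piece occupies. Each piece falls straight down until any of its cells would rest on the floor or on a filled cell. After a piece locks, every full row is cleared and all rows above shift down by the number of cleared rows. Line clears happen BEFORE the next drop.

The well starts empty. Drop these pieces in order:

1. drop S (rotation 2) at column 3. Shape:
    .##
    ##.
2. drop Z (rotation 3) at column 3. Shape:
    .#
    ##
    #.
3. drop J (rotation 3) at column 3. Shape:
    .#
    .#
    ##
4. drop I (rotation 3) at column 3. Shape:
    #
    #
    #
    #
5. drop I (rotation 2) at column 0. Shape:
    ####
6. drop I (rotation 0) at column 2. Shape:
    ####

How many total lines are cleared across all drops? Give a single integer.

Answer: 0

Derivation:
Drop 1: S rot2 at col 3 lands with bottom-row=0; cleared 0 line(s) (total 0); column heights now [0 0 0 1 2 2], max=2
Drop 2: Z rot3 at col 3 lands with bottom-row=1; cleared 0 line(s) (total 0); column heights now [0 0 0 3 4 2], max=4
Drop 3: J rot3 at col 3 lands with bottom-row=4; cleared 0 line(s) (total 0); column heights now [0 0 0 5 7 2], max=7
Drop 4: I rot3 at col 3 lands with bottom-row=5; cleared 0 line(s) (total 0); column heights now [0 0 0 9 7 2], max=9
Drop 5: I rot2 at col 0 lands with bottom-row=9; cleared 0 line(s) (total 0); column heights now [10 10 10 10 7 2], max=10
Drop 6: I rot0 at col 2 lands with bottom-row=10; cleared 0 line(s) (total 0); column heights now [10 10 11 11 11 11], max=11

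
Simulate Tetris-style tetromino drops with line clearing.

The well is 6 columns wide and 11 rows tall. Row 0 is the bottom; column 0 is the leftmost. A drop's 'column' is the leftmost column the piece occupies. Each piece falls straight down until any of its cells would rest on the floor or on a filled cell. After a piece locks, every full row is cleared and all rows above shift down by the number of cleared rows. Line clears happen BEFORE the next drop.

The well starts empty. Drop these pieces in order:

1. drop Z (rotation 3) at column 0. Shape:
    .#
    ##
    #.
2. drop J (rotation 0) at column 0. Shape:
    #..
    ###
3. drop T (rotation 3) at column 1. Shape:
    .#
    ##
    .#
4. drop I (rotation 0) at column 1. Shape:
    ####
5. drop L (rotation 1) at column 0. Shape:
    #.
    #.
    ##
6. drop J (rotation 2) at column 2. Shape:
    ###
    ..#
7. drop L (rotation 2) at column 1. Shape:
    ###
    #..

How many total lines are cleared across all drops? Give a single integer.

Answer: 0

Derivation:
Drop 1: Z rot3 at col 0 lands with bottom-row=0; cleared 0 line(s) (total 0); column heights now [2 3 0 0 0 0], max=3
Drop 2: J rot0 at col 0 lands with bottom-row=3; cleared 0 line(s) (total 0); column heights now [5 4 4 0 0 0], max=5
Drop 3: T rot3 at col 1 lands with bottom-row=4; cleared 0 line(s) (total 0); column heights now [5 6 7 0 0 0], max=7
Drop 4: I rot0 at col 1 lands with bottom-row=7; cleared 0 line(s) (total 0); column heights now [5 8 8 8 8 0], max=8
Drop 5: L rot1 at col 0 lands with bottom-row=8; cleared 0 line(s) (total 0); column heights now [11 9 8 8 8 0], max=11
Drop 6: J rot2 at col 2 lands with bottom-row=8; cleared 0 line(s) (total 0); column heights now [11 9 10 10 10 0], max=11
Drop 7: L rot2 at col 1 lands with bottom-row=9; cleared 0 line(s) (total 0); column heights now [11 11 11 11 10 0], max=11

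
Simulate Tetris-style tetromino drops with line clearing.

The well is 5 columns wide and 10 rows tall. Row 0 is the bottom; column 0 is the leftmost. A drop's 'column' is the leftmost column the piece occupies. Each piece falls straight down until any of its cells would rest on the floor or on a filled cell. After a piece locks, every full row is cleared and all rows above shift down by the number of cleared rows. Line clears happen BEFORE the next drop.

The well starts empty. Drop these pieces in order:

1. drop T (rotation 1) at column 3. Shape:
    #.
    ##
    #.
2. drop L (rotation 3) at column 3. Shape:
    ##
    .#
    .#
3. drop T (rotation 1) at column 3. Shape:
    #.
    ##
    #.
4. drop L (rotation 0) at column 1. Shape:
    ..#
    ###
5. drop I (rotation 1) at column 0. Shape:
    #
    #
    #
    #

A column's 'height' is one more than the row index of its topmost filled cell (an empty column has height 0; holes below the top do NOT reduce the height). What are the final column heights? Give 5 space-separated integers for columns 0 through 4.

Drop 1: T rot1 at col 3 lands with bottom-row=0; cleared 0 line(s) (total 0); column heights now [0 0 0 3 2], max=3
Drop 2: L rot3 at col 3 lands with bottom-row=2; cleared 0 line(s) (total 0); column heights now [0 0 0 5 5], max=5
Drop 3: T rot1 at col 3 lands with bottom-row=5; cleared 0 line(s) (total 0); column heights now [0 0 0 8 7], max=8
Drop 4: L rot0 at col 1 lands with bottom-row=8; cleared 0 line(s) (total 0); column heights now [0 9 9 10 7], max=10
Drop 5: I rot1 at col 0 lands with bottom-row=0; cleared 0 line(s) (total 0); column heights now [4 9 9 10 7], max=10

Answer: 4 9 9 10 7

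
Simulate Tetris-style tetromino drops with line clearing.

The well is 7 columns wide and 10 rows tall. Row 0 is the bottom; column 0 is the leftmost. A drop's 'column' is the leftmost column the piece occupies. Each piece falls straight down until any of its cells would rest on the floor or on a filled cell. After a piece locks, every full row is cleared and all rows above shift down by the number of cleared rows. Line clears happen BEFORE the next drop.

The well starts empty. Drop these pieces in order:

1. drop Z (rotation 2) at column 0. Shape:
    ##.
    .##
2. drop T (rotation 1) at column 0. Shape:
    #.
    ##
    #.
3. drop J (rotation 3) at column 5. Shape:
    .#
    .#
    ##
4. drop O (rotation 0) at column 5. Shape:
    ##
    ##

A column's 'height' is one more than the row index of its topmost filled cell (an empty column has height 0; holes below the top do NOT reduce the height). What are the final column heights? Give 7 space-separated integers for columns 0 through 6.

Answer: 5 4 1 0 0 5 5

Derivation:
Drop 1: Z rot2 at col 0 lands with bottom-row=0; cleared 0 line(s) (total 0); column heights now [2 2 1 0 0 0 0], max=2
Drop 2: T rot1 at col 0 lands with bottom-row=2; cleared 0 line(s) (total 0); column heights now [5 4 1 0 0 0 0], max=5
Drop 3: J rot3 at col 5 lands with bottom-row=0; cleared 0 line(s) (total 0); column heights now [5 4 1 0 0 1 3], max=5
Drop 4: O rot0 at col 5 lands with bottom-row=3; cleared 0 line(s) (total 0); column heights now [5 4 1 0 0 5 5], max=5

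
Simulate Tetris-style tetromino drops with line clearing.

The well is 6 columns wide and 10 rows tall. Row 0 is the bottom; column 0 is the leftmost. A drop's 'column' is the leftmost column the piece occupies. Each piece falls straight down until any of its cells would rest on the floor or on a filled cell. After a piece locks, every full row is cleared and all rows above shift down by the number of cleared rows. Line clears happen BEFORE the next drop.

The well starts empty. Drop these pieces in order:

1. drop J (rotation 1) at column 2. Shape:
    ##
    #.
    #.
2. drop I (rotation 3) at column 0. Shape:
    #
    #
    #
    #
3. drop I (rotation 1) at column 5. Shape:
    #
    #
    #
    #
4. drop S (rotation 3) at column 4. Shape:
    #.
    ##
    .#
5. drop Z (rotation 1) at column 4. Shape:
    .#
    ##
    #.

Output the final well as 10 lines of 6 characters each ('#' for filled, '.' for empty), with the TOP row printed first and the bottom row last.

Drop 1: J rot1 at col 2 lands with bottom-row=0; cleared 0 line(s) (total 0); column heights now [0 0 3 3 0 0], max=3
Drop 2: I rot3 at col 0 lands with bottom-row=0; cleared 0 line(s) (total 0); column heights now [4 0 3 3 0 0], max=4
Drop 3: I rot1 at col 5 lands with bottom-row=0; cleared 0 line(s) (total 0); column heights now [4 0 3 3 0 4], max=4
Drop 4: S rot3 at col 4 lands with bottom-row=4; cleared 0 line(s) (total 0); column heights now [4 0 3 3 7 6], max=7
Drop 5: Z rot1 at col 4 lands with bottom-row=7; cleared 0 line(s) (total 0); column heights now [4 0 3 3 9 10], max=10

Answer: .....#
....##
....#.
....#.
....##
.....#
#....#
#.##.#
#.#..#
#.#..#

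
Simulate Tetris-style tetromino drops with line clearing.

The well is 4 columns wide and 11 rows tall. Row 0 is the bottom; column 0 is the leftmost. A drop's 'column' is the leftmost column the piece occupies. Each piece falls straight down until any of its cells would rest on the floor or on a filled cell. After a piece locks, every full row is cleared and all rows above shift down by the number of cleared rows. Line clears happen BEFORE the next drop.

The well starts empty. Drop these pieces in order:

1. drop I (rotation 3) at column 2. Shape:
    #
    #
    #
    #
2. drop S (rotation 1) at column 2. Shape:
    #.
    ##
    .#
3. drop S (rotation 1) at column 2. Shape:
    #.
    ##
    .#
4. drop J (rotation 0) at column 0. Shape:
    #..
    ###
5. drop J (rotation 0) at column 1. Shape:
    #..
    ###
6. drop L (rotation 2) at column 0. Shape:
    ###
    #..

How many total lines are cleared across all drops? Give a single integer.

Answer: 1

Derivation:
Drop 1: I rot3 at col 2 lands with bottom-row=0; cleared 0 line(s) (total 0); column heights now [0 0 4 0], max=4
Drop 2: S rot1 at col 2 lands with bottom-row=3; cleared 0 line(s) (total 0); column heights now [0 0 6 5], max=6
Drop 3: S rot1 at col 2 lands with bottom-row=5; cleared 0 line(s) (total 0); column heights now [0 0 8 7], max=8
Drop 4: J rot0 at col 0 lands with bottom-row=8; cleared 0 line(s) (total 0); column heights now [10 9 9 7], max=10
Drop 5: J rot0 at col 1 lands with bottom-row=9; cleared 1 line(s) (total 1); column heights now [9 10 9 7], max=10
Drop 6: L rot2 at col 0 lands with bottom-row=9; cleared 0 line(s) (total 1); column heights now [11 11 11 7], max=11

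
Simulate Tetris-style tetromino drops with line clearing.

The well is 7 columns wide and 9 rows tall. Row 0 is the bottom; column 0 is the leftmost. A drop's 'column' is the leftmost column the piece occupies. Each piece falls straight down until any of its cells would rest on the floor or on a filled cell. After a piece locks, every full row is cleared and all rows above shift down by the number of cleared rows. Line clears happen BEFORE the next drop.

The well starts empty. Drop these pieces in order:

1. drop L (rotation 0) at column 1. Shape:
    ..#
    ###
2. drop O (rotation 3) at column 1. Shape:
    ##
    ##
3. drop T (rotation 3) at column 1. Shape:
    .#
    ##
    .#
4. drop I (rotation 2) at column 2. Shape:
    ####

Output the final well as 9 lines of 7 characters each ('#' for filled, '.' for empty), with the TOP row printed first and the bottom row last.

Answer: .......
.......
..####.
..#....
.##....
..#....
.##....
.###...
.###...

Derivation:
Drop 1: L rot0 at col 1 lands with bottom-row=0; cleared 0 line(s) (total 0); column heights now [0 1 1 2 0 0 0], max=2
Drop 2: O rot3 at col 1 lands with bottom-row=1; cleared 0 line(s) (total 0); column heights now [0 3 3 2 0 0 0], max=3
Drop 3: T rot3 at col 1 lands with bottom-row=3; cleared 0 line(s) (total 0); column heights now [0 5 6 2 0 0 0], max=6
Drop 4: I rot2 at col 2 lands with bottom-row=6; cleared 0 line(s) (total 0); column heights now [0 5 7 7 7 7 0], max=7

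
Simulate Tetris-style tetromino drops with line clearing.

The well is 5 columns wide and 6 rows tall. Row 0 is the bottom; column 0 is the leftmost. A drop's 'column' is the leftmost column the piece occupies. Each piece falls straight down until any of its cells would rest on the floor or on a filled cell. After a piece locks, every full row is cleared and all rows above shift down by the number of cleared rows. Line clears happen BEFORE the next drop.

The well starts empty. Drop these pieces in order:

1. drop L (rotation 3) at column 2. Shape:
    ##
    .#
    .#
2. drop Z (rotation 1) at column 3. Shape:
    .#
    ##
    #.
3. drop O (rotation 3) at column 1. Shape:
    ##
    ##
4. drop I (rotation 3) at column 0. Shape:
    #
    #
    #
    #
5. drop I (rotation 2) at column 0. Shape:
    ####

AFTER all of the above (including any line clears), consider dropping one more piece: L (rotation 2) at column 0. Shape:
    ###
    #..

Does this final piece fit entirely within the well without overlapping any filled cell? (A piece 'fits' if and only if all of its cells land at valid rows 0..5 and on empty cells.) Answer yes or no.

Drop 1: L rot3 at col 2 lands with bottom-row=0; cleared 0 line(s) (total 0); column heights now [0 0 3 3 0], max=3
Drop 2: Z rot1 at col 3 lands with bottom-row=3; cleared 0 line(s) (total 0); column heights now [0 0 3 5 6], max=6
Drop 3: O rot3 at col 1 lands with bottom-row=3; cleared 0 line(s) (total 0); column heights now [0 5 5 5 6], max=6
Drop 4: I rot3 at col 0 lands with bottom-row=0; cleared 0 line(s) (total 0); column heights now [4 5 5 5 6], max=6
Drop 5: I rot2 at col 0 lands with bottom-row=5; cleared 1 line(s) (total 1); column heights now [4 5 5 5 5], max=5
Test piece L rot2 at col 0 (width 3): heights before test = [4 5 5 5 5]; fits = True

Answer: yes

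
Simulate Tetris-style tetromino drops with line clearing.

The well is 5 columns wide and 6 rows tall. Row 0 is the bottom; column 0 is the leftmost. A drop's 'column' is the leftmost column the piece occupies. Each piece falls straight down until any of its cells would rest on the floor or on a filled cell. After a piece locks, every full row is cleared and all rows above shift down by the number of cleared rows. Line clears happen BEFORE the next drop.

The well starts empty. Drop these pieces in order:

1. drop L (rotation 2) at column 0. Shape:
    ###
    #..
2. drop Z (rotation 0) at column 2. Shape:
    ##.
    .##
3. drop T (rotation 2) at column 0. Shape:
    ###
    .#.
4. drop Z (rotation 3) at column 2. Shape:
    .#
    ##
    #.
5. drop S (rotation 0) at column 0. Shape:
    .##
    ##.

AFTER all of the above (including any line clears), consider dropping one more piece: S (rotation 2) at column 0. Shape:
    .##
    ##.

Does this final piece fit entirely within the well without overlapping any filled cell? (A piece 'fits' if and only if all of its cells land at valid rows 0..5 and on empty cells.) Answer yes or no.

Drop 1: L rot2 at col 0 lands with bottom-row=0; cleared 0 line(s) (total 0); column heights now [2 2 2 0 0], max=2
Drop 2: Z rot0 at col 2 lands with bottom-row=1; cleared 1 line(s) (total 1); column heights now [1 0 2 2 0], max=2
Drop 3: T rot2 at col 0 lands with bottom-row=1; cleared 0 line(s) (total 1); column heights now [3 3 3 2 0], max=3
Drop 4: Z rot3 at col 2 lands with bottom-row=3; cleared 0 line(s) (total 1); column heights now [3 3 5 6 0], max=6
Drop 5: S rot0 at col 0 lands with bottom-row=4; cleared 0 line(s) (total 1); column heights now [5 6 6 6 0], max=6
Test piece S rot2 at col 0 (width 3): heights before test = [5 6 6 6 0]; fits = False

Answer: no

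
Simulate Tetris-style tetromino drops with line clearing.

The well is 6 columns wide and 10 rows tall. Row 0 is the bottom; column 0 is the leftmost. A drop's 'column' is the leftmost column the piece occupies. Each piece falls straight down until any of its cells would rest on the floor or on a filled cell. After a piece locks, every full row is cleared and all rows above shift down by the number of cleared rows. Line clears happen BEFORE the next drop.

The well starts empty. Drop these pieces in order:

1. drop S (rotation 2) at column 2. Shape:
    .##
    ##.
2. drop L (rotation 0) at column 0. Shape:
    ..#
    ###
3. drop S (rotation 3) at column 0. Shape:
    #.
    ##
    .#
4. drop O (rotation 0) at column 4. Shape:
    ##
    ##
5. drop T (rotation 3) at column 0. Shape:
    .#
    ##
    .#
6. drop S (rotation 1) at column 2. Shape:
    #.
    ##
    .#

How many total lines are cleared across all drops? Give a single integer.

Drop 1: S rot2 at col 2 lands with bottom-row=0; cleared 0 line(s) (total 0); column heights now [0 0 1 2 2 0], max=2
Drop 2: L rot0 at col 0 lands with bottom-row=1; cleared 0 line(s) (total 0); column heights now [2 2 3 2 2 0], max=3
Drop 3: S rot3 at col 0 lands with bottom-row=2; cleared 0 line(s) (total 0); column heights now [5 4 3 2 2 0], max=5
Drop 4: O rot0 at col 4 lands with bottom-row=2; cleared 0 line(s) (total 0); column heights now [5 4 3 2 4 4], max=5
Drop 5: T rot3 at col 0 lands with bottom-row=4; cleared 0 line(s) (total 0); column heights now [6 7 3 2 4 4], max=7
Drop 6: S rot1 at col 2 lands with bottom-row=2; cleared 1 line(s) (total 1); column heights now [5 6 4 3 3 3], max=6

Answer: 1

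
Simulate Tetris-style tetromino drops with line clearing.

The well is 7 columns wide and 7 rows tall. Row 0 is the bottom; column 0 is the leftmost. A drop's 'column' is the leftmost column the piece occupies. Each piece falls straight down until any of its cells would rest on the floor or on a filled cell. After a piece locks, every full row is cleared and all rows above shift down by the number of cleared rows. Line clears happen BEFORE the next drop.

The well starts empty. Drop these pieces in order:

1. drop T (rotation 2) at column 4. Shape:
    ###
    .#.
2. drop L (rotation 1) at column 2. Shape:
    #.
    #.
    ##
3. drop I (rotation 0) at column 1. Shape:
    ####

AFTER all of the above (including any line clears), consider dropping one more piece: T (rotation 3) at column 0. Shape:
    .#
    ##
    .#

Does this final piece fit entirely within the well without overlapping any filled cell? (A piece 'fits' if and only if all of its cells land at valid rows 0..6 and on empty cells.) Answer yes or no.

Drop 1: T rot2 at col 4 lands with bottom-row=0; cleared 0 line(s) (total 0); column heights now [0 0 0 0 2 2 2], max=2
Drop 2: L rot1 at col 2 lands with bottom-row=0; cleared 0 line(s) (total 0); column heights now [0 0 3 1 2 2 2], max=3
Drop 3: I rot0 at col 1 lands with bottom-row=3; cleared 0 line(s) (total 0); column heights now [0 4 4 4 4 2 2], max=4
Test piece T rot3 at col 0 (width 2): heights before test = [0 4 4 4 4 2 2]; fits = True

Answer: yes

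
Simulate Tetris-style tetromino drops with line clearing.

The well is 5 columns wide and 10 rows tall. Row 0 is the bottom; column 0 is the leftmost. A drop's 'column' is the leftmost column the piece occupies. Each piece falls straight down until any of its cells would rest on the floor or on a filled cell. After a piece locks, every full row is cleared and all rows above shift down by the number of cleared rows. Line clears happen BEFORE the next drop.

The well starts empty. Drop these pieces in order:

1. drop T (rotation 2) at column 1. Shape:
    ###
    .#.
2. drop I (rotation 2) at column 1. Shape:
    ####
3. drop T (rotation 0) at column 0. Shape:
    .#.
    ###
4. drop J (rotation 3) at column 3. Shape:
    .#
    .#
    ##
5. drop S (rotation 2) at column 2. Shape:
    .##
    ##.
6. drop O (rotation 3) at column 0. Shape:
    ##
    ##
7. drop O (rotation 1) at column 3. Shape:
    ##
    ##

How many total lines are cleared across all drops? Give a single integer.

Drop 1: T rot2 at col 1 lands with bottom-row=0; cleared 0 line(s) (total 0); column heights now [0 2 2 2 0], max=2
Drop 2: I rot2 at col 1 lands with bottom-row=2; cleared 0 line(s) (total 0); column heights now [0 3 3 3 3], max=3
Drop 3: T rot0 at col 0 lands with bottom-row=3; cleared 0 line(s) (total 0); column heights now [4 5 4 3 3], max=5
Drop 4: J rot3 at col 3 lands with bottom-row=3; cleared 1 line(s) (total 1); column heights now [0 4 3 3 5], max=5
Drop 5: S rot2 at col 2 lands with bottom-row=4; cleared 0 line(s) (total 1); column heights now [0 4 5 6 6], max=6
Drop 6: O rot3 at col 0 lands with bottom-row=4; cleared 1 line(s) (total 2); column heights now [5 5 3 5 5], max=5
Drop 7: O rot1 at col 3 lands with bottom-row=5; cleared 0 line(s) (total 2); column heights now [5 5 3 7 7], max=7

Answer: 2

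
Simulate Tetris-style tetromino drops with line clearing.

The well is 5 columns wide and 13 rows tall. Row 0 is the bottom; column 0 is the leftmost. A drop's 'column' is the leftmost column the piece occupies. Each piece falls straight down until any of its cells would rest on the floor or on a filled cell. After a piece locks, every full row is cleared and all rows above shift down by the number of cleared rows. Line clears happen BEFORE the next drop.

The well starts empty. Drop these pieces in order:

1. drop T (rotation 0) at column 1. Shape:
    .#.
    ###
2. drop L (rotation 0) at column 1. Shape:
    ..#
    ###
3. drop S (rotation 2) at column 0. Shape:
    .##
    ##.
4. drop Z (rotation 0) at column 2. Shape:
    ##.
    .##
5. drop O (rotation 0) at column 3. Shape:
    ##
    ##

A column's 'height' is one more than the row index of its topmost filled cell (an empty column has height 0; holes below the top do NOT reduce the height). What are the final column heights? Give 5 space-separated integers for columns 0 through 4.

Drop 1: T rot0 at col 1 lands with bottom-row=0; cleared 0 line(s) (total 0); column heights now [0 1 2 1 0], max=2
Drop 2: L rot0 at col 1 lands with bottom-row=2; cleared 0 line(s) (total 0); column heights now [0 3 3 4 0], max=4
Drop 3: S rot2 at col 0 lands with bottom-row=3; cleared 0 line(s) (total 0); column heights now [4 5 5 4 0], max=5
Drop 4: Z rot0 at col 2 lands with bottom-row=4; cleared 0 line(s) (total 0); column heights now [4 5 6 6 5], max=6
Drop 5: O rot0 at col 3 lands with bottom-row=6; cleared 0 line(s) (total 0); column heights now [4 5 6 8 8], max=8

Answer: 4 5 6 8 8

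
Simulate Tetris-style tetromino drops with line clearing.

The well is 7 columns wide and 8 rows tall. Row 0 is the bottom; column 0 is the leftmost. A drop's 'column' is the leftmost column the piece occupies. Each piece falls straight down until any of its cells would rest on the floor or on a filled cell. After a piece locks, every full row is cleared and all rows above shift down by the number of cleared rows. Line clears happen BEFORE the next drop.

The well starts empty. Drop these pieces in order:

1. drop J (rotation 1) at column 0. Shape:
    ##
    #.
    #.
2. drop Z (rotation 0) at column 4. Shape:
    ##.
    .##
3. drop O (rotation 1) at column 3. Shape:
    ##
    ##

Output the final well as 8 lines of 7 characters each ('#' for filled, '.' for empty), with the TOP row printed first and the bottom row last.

Drop 1: J rot1 at col 0 lands with bottom-row=0; cleared 0 line(s) (total 0); column heights now [3 3 0 0 0 0 0], max=3
Drop 2: Z rot0 at col 4 lands with bottom-row=0; cleared 0 line(s) (total 0); column heights now [3 3 0 0 2 2 1], max=3
Drop 3: O rot1 at col 3 lands with bottom-row=2; cleared 0 line(s) (total 0); column heights now [3 3 0 4 4 2 1], max=4

Answer: .......
.......
.......
.......
...##..
##.##..
#...##.
#....##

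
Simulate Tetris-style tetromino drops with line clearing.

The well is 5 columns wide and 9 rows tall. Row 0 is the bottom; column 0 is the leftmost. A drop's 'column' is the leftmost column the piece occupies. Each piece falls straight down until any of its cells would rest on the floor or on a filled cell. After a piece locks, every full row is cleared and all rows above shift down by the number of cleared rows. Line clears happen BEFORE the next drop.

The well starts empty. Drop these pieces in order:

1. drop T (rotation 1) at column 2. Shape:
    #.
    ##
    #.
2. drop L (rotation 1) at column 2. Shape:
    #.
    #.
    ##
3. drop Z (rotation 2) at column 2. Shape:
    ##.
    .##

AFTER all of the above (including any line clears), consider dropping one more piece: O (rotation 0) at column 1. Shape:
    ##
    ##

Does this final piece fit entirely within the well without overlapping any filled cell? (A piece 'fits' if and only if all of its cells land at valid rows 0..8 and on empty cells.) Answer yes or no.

Answer: yes

Derivation:
Drop 1: T rot1 at col 2 lands with bottom-row=0; cleared 0 line(s) (total 0); column heights now [0 0 3 2 0], max=3
Drop 2: L rot1 at col 2 lands with bottom-row=3; cleared 0 line(s) (total 0); column heights now [0 0 6 4 0], max=6
Drop 3: Z rot2 at col 2 lands with bottom-row=5; cleared 0 line(s) (total 0); column heights now [0 0 7 7 6], max=7
Test piece O rot0 at col 1 (width 2): heights before test = [0 0 7 7 6]; fits = True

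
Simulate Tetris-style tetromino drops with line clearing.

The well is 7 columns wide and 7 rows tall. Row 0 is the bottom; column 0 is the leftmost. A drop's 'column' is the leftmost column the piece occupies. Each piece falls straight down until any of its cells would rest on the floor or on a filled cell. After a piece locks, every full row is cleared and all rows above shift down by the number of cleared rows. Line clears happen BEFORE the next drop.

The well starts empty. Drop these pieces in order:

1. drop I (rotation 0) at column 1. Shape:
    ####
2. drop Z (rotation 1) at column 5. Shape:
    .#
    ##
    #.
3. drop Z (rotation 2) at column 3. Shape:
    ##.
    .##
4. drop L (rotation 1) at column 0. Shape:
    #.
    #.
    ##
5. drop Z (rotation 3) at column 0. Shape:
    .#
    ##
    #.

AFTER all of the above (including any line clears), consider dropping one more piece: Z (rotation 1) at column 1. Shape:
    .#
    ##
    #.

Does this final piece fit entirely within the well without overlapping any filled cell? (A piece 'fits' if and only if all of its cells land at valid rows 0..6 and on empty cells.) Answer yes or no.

Drop 1: I rot0 at col 1 lands with bottom-row=0; cleared 0 line(s) (total 0); column heights now [0 1 1 1 1 0 0], max=1
Drop 2: Z rot1 at col 5 lands with bottom-row=0; cleared 0 line(s) (total 0); column heights now [0 1 1 1 1 2 3], max=3
Drop 3: Z rot2 at col 3 lands with bottom-row=2; cleared 0 line(s) (total 0); column heights now [0 1 1 4 4 3 3], max=4
Drop 4: L rot1 at col 0 lands with bottom-row=1; cleared 0 line(s) (total 0); column heights now [4 2 1 4 4 3 3], max=4
Drop 5: Z rot3 at col 0 lands with bottom-row=4; cleared 0 line(s) (total 0); column heights now [6 7 1 4 4 3 3], max=7
Test piece Z rot1 at col 1 (width 2): heights before test = [6 7 1 4 4 3 3]; fits = False

Answer: no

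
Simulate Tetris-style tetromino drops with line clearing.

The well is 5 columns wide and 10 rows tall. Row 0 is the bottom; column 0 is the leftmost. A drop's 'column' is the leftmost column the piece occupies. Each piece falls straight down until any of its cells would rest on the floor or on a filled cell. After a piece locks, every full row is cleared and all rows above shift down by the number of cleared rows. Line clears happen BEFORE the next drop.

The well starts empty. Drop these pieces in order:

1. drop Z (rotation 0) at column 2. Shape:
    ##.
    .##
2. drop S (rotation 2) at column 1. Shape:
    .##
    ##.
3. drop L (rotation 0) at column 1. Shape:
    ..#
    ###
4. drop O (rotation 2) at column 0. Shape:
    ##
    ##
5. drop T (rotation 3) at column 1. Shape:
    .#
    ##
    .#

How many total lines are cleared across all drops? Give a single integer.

Answer: 0

Derivation:
Drop 1: Z rot0 at col 2 lands with bottom-row=0; cleared 0 line(s) (total 0); column heights now [0 0 2 2 1], max=2
Drop 2: S rot2 at col 1 lands with bottom-row=2; cleared 0 line(s) (total 0); column heights now [0 3 4 4 1], max=4
Drop 3: L rot0 at col 1 lands with bottom-row=4; cleared 0 line(s) (total 0); column heights now [0 5 5 6 1], max=6
Drop 4: O rot2 at col 0 lands with bottom-row=5; cleared 0 line(s) (total 0); column heights now [7 7 5 6 1], max=7
Drop 5: T rot3 at col 1 lands with bottom-row=6; cleared 0 line(s) (total 0); column heights now [7 8 9 6 1], max=9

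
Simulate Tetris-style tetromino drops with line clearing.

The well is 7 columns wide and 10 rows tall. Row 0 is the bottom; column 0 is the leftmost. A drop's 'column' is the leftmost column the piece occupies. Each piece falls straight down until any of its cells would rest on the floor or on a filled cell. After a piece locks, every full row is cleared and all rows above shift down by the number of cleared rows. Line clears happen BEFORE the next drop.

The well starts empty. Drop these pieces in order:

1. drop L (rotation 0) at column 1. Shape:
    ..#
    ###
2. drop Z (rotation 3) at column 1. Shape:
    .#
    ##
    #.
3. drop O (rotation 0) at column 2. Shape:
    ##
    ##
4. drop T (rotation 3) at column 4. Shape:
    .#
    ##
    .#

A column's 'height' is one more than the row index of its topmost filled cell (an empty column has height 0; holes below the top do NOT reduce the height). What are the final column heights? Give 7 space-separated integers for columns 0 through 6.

Drop 1: L rot0 at col 1 lands with bottom-row=0; cleared 0 line(s) (total 0); column heights now [0 1 1 2 0 0 0], max=2
Drop 2: Z rot3 at col 1 lands with bottom-row=1; cleared 0 line(s) (total 0); column heights now [0 3 4 2 0 0 0], max=4
Drop 3: O rot0 at col 2 lands with bottom-row=4; cleared 0 line(s) (total 0); column heights now [0 3 6 6 0 0 0], max=6
Drop 4: T rot3 at col 4 lands with bottom-row=0; cleared 0 line(s) (total 0); column heights now [0 3 6 6 2 3 0], max=6

Answer: 0 3 6 6 2 3 0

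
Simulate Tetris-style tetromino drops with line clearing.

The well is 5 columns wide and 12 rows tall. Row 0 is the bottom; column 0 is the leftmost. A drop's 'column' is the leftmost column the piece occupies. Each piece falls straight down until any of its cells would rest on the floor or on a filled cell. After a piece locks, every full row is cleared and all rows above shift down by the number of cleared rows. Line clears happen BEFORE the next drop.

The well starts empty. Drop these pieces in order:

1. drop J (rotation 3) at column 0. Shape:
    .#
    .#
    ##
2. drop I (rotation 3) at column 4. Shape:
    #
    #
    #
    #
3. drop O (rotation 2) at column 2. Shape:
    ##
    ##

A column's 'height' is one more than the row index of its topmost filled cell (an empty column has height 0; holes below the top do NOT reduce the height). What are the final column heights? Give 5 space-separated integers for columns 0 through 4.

Drop 1: J rot3 at col 0 lands with bottom-row=0; cleared 0 line(s) (total 0); column heights now [1 3 0 0 0], max=3
Drop 2: I rot3 at col 4 lands with bottom-row=0; cleared 0 line(s) (total 0); column heights now [1 3 0 0 4], max=4
Drop 3: O rot2 at col 2 lands with bottom-row=0; cleared 1 line(s) (total 1); column heights now [0 2 1 1 3], max=3

Answer: 0 2 1 1 3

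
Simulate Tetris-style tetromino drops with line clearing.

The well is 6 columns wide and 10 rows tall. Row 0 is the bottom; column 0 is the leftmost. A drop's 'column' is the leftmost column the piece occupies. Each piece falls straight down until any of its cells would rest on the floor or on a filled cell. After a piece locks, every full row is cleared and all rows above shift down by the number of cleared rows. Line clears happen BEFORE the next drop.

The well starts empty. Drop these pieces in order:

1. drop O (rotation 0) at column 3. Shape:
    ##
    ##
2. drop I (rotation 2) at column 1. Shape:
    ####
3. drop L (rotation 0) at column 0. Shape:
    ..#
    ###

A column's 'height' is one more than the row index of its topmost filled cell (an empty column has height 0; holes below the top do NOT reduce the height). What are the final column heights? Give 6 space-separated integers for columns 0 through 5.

Answer: 4 4 5 3 3 0

Derivation:
Drop 1: O rot0 at col 3 lands with bottom-row=0; cleared 0 line(s) (total 0); column heights now [0 0 0 2 2 0], max=2
Drop 2: I rot2 at col 1 lands with bottom-row=2; cleared 0 line(s) (total 0); column heights now [0 3 3 3 3 0], max=3
Drop 3: L rot0 at col 0 lands with bottom-row=3; cleared 0 line(s) (total 0); column heights now [4 4 5 3 3 0], max=5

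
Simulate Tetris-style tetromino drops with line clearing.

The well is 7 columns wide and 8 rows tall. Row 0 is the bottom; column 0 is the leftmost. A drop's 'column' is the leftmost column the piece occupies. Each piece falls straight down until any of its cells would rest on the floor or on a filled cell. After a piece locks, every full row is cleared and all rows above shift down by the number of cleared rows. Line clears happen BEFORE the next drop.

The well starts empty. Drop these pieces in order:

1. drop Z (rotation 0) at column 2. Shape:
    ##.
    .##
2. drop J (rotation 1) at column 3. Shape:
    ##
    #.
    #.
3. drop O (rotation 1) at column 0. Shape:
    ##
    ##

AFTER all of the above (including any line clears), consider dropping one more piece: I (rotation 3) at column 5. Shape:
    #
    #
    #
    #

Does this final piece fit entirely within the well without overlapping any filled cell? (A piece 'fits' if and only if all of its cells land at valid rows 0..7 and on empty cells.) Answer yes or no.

Drop 1: Z rot0 at col 2 lands with bottom-row=0; cleared 0 line(s) (total 0); column heights now [0 0 2 2 1 0 0], max=2
Drop 2: J rot1 at col 3 lands with bottom-row=2; cleared 0 line(s) (total 0); column heights now [0 0 2 5 5 0 0], max=5
Drop 3: O rot1 at col 0 lands with bottom-row=0; cleared 0 line(s) (total 0); column heights now [2 2 2 5 5 0 0], max=5
Test piece I rot3 at col 5 (width 1): heights before test = [2 2 2 5 5 0 0]; fits = True

Answer: yes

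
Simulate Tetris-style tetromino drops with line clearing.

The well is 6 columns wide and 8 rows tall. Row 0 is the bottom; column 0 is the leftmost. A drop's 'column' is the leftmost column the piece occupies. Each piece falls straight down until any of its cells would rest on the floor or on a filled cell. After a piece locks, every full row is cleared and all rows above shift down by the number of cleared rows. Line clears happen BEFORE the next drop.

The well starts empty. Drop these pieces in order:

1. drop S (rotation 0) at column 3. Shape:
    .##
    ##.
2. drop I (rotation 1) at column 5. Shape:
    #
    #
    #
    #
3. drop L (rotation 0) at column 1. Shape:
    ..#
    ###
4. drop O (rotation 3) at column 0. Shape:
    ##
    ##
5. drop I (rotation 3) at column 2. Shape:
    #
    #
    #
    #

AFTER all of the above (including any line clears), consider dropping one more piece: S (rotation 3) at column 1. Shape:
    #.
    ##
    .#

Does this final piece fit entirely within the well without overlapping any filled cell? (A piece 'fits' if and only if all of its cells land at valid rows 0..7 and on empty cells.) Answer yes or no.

Drop 1: S rot0 at col 3 lands with bottom-row=0; cleared 0 line(s) (total 0); column heights now [0 0 0 1 2 2], max=2
Drop 2: I rot1 at col 5 lands with bottom-row=2; cleared 0 line(s) (total 0); column heights now [0 0 0 1 2 6], max=6
Drop 3: L rot0 at col 1 lands with bottom-row=1; cleared 0 line(s) (total 0); column heights now [0 2 2 3 2 6], max=6
Drop 4: O rot3 at col 0 lands with bottom-row=2; cleared 0 line(s) (total 0); column heights now [4 4 2 3 2 6], max=6
Drop 5: I rot3 at col 2 lands with bottom-row=2; cleared 0 line(s) (total 0); column heights now [4 4 6 3 2 6], max=6
Test piece S rot3 at col 1 (width 2): heights before test = [4 4 6 3 2 6]; fits = False

Answer: no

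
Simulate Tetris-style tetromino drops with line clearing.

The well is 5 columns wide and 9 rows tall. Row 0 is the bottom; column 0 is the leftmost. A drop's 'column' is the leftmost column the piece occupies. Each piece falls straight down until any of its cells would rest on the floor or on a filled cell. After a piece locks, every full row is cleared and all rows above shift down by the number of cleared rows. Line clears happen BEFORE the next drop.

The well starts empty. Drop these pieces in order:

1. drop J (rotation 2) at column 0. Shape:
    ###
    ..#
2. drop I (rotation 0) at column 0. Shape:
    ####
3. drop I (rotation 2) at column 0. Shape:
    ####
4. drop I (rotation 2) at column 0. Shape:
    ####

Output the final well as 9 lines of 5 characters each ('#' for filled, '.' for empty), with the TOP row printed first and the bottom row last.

Answer: .....
.....
.....
.....
####.
####.
####.
###..
..#..

Derivation:
Drop 1: J rot2 at col 0 lands with bottom-row=0; cleared 0 line(s) (total 0); column heights now [2 2 2 0 0], max=2
Drop 2: I rot0 at col 0 lands with bottom-row=2; cleared 0 line(s) (total 0); column heights now [3 3 3 3 0], max=3
Drop 3: I rot2 at col 0 lands with bottom-row=3; cleared 0 line(s) (total 0); column heights now [4 4 4 4 0], max=4
Drop 4: I rot2 at col 0 lands with bottom-row=4; cleared 0 line(s) (total 0); column heights now [5 5 5 5 0], max=5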